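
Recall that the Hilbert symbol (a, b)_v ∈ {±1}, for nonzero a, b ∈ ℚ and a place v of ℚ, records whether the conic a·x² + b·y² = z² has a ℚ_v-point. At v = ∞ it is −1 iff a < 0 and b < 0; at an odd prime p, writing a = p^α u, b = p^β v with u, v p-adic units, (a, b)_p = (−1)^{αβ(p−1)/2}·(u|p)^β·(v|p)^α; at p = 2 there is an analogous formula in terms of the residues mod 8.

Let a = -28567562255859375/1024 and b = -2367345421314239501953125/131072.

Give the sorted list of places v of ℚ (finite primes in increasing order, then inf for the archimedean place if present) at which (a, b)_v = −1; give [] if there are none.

(a, b) ≡ (-15, -154) mod (ℚ^×)²; places V = {2, 3, 5, 7, 11, 19, ∞}.
(a,b)_19: α=2, u≡1; β=2, v≡4 (mod 19); (1|19)=+1, (4|19)=+1; sign (−1)^0·+1^2·+1^2 = +1.
(a,b)_5: α=13, u≡2; β=22, v≡4 (mod 5); (2|5)=-1, (4|5)=+1; sign (−1)^0·-1^22·+1^13 = +1.
(a,b)_2: α=-10, β=-17; u≡1, v≡3 (mod 8); ε(u)ε(v)=0·1, αω(v)=-10·1, βω(u)=-17·0; sum ≡ 0  ⇒  +1.
(a,b)_3: α=3, u≡1; β=6, v≡2 (mod 3); (1|3)=+1, (2|3)=-1; sign (−1)^0·+1^6·-1^3 = -1.
(a,b)_11: α=0, u≡10; β=1, v≡2 (mod 11); (10|11)=-1, (2|11)=-1; sign (−1)^0·-1^1·-1^0 = -1.
(a,b)_7: α=4, u≡3; β=3, v≡6 (mod 7); (3|7)=-1, (6|7)=-1; sign (−1)^0·-1^3·-1^4 = -1.
(a,b)_∞: sgn(-15)=−, sgn(-154)=−, so -1.
(-15, -154 / ℚ) ramifies at {3, 7, 11, ∞}: a division algebra.

[3, 7, 11, inf]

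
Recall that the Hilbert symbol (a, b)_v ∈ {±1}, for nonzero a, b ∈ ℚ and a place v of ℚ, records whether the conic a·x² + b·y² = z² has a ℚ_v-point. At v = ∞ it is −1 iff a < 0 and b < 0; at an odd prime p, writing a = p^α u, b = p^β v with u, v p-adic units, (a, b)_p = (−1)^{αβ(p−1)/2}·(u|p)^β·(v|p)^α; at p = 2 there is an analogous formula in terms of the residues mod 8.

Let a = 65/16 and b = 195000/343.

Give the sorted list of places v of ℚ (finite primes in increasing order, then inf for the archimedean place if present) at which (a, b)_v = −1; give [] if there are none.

Mod squares: a ≡ 65, b ≡ 546. Check v ∈ {∞, 2, 3, 5, 7, 13}.
v=7: a=7^0·(≡1), b=7^-3·(≡1) mod 7; (1|7)=+1, (1|7)=+1; (−1)^{0·-3·3}·(+1)^-3·(+1)^0 = +1.
v=13: a=13^1·(≡6), b=13^1·(≡10) mod 13; (6|13)=-1, (10|13)=+1; (−1)^{1·1·6}·(-1)^1·(+1)^1 = -1.
v=2: v_2(a)=-4, v_2(b)=3; units ≡ 1, 1 (mod 8); ε·ε+αω+βω = 0·0+-4·0+3·0 ≡ 0  ⇒  (a,b)_2 = +1.
v=3: a=3^0·(≡2), b=3^1·(≡2) mod 3; (2|3)=-1, (2|3)=-1; (−1)^{0·1·1}·(-1)^1·(-1)^0 = -1.
v=∞: 65 > 0 and 546 > 0  ⇒  (a,b)_∞ = +1.
v=5: a=5^1·(≡3), b=5^4·(≡4) mod 5; (3|5)=-1, (4|5)=+1; (−1)^{1·4·2}·(-1)^4·(+1)^1 = +1.
|Ram(65, 546)| = 2, even; anisotropic at {3, 13}.

[3, 13]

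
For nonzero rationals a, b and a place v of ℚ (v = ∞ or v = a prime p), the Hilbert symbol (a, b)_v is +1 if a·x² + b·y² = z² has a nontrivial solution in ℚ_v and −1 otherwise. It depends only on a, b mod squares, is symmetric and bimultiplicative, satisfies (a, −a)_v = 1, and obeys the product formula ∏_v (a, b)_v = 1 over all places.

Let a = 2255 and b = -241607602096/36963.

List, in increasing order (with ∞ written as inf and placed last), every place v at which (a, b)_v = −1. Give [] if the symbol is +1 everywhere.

[2, 3, 5, 11, 31, 41]

Mod squares: a ≡ 2255, b ≡ -434217. Check v ∈ {∞, 2, 3, 5, 7, 11, 17, 19, 23, 29, 31, 37, 41}.
v=11: a=11^1·(≡7), b=11^0·(≡10) mod 11; (7|11)=-1, (10|11)=-1; (−1)^{1·0·5}·(-1)^0·(-1)^1 = -1.
v=2: v_2(a)=0, v_2(b)=4; units ≡ 7, 7 (mod 8); ε·ε+αω+βω = 1·1+0·0+4·0 ≡ 1  ⇒  (a,b)_2 = -1.
v=∞: 2255 > 0 and -434217 < 0  ⇒  (a,b)_∞ = +1.
v=23: a=23^0·(≡1), b=23^1·(≡3) mod 23; (1|23)=+1, (3|23)=+1; (−1)^{0·1·11}·(+1)^1·(+1)^0 = +1.
v=29: a=29^0·(≡22), b=29^1·(≡6) mod 29; (22|29)=+1, (6|29)=+1; (−1)^{0·1·14}·(+1)^1·(+1)^0 = +1.
v=31: a=31^0·(≡23), b=31^1·(≡2) mod 31; (23|31)=-1, (2|31)=+1; (−1)^{0·1·15}·(-1)^1·(+1)^0 = -1.
v=3: a=3^0·(≡2), b=3^-3·(≡2) mod 3; (2|3)=-1, (2|3)=-1; (−1)^{0·-3·1}·(-1)^-3·(-1)^0 = -1.
v=7: a=7^0·(≡1), b=7^1·(≡3) mod 7; (1|7)=+1, (3|7)=-1; (−1)^{0·1·3}·(+1)^1·(-1)^0 = +1.
v=5: a=5^1·(≡1), b=5^0·(≡3) mod 5; (1|5)=+1, (3|5)=-1; (−1)^{1·0·2}·(+1)^0·(-1)^1 = -1.
v=37: a=37^0·(≡35), b=37^-2·(≡14) mod 37; (35|37)=-1, (14|37)=-1; (−1)^{0·-2·18}·(-1)^-2·(-1)^0 = +1.
v=41: a=41^1·(≡14), b=41^0·(≡19) mod 41; (14|41)=-1, (19|41)=-1; (−1)^{1·0·20}·(-1)^0·(-1)^1 = -1.
v=19: a=19^0·(≡13), b=19^2·(≡5) mod 19; (13|19)=-1, (5|19)=+1; (−1)^{0·2·9}·(-1)^2·(+1)^0 = +1.
v=17: a=17^0·(≡11), b=17^2·(≡11) mod 17; (11|17)=-1, (11|17)=-1; (−1)^{0·2·8}·(-1)^2·(-1)^0 = +1.
(2255, -434217 / ℚ) ramifies at {2, 3, 5, 11, 31, 41}: a division algebra.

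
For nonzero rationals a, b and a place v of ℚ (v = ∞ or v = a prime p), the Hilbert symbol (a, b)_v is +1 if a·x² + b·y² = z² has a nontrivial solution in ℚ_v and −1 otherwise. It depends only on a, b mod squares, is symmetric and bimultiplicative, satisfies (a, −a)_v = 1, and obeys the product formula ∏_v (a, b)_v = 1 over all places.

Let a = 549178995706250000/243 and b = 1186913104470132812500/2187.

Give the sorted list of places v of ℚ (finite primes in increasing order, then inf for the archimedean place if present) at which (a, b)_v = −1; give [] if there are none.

(a, b) ≡ (88179, 255) mod (ℚ^×)²; places V = {2, 3, 5, 7, 13, 17, 19, ∞}.
(a,b)_13: α=3, u≡10; β=4, v≡2 (mod 13); (10|13)=+1, (2|13)=-1; sign (−1)^0·+1^4·-1^3 = -1.
(a,b)_19: α=3, u≡4; β=4, v≡2 (mod 19); (4|19)=+1, (2|19)=-1; sign (−1)^0·+1^4·-1^3 = -1.
(a,b)_∞: sgn(88179)=+, sgn(255)=+, so +1.
(a,b)_3: α=-5, u≡2; β=-7, v≡1 (mod 3); (2|3)=-1, (1|3)=+1; sign (−1)^1·-1^-7·+1^-5 = +1.
(a,b)_7: α=3, u≡2; β=4, v≡6 (mod 7); (2|7)=+1, (6|7)=-1; sign (−1)^0·+1^4·-1^3 = -1.
(a,b)_2: α=4, β=2; u≡3, v≡7 (mod 8); ε(u)ε(v)=1·1, αω(v)=4·0, βω(u)=2·1; sum ≡ 1  ⇒  -1.
(a,b)_5: α=8, u≡1; β=9, v≡4 (mod 5); (1|5)=+1, (4|5)=+1; sign (−1)^0·+1^9·+1^8 = +1.
(a,b)_17: α=1, u≡9; β=1, v≡15 (mod 17); (9|17)=+1, (15|17)=+1; sign (−1)^0·+1^1·+1^1 = +1.
|Ram(88179, 255)| = 4, even; anisotropic at {2, 7, 13, 19}.

[2, 7, 13, 19]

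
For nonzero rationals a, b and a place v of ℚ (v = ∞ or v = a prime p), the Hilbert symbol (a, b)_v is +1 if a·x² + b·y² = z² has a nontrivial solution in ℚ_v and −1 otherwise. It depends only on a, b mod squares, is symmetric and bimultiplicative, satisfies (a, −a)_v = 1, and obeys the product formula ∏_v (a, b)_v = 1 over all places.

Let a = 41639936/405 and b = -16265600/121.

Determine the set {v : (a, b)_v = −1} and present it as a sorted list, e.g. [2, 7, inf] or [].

[2, 13, 17, 23]

(a, b) ≡ (50830, -10166) mod (ℚ^×)²; places V = {2, 3, 5, 11, 13, 17, 23, ∞}.
(a,b)_23: α=1, u≡4; β=1, v≡16 (mod 23); (4|23)=+1, (16|23)=+1; sign (−1)^1·+1^1·+1^1 = -1.
(a,b)_∞: sgn(50830)=+, sgn(-10166)=−, so +1.
(a,b)_2: α=13, β=7; u≡7, v≡5 (mod 8); ε(u)ε(v)=1·0, αω(v)=13·1, βω(u)=7·0; sum ≡ 1  ⇒  -1.
(a,b)_5: α=-1, u≡1; β=2, v≡1 (mod 5); (1|5)=+1, (1|5)=+1; sign (−1)^0·+1^2·+1^-1 = +1.
(a,b)_11: α=0, u≡7; β=-2, v≡1 (mod 11); (7|11)=-1, (1|11)=+1; sign (−1)^0·-1^-2·+1^0 = +1.
(a,b)_17: α=1, u≡1; β=1, v≡14 (mod 17); (1|17)=+1, (14|17)=-1; sign (−1)^0·+1^1·-1^1 = -1.
(a,b)_13: α=1, u≡1; β=1, v≡6 (mod 13); (1|13)=+1, (6|13)=-1; sign (−1)^0·+1^1·-1^1 = -1.
(a,b)_3: α=-4, u≡1; β=0, v≡1 (mod 3); (1|3)=+1, (1|3)=+1; sign (−1)^0·+1^0·+1^-4 = +1.
(50830, -10166 / ℚ) ramifies at {2, 13, 17, 23}: a division algebra.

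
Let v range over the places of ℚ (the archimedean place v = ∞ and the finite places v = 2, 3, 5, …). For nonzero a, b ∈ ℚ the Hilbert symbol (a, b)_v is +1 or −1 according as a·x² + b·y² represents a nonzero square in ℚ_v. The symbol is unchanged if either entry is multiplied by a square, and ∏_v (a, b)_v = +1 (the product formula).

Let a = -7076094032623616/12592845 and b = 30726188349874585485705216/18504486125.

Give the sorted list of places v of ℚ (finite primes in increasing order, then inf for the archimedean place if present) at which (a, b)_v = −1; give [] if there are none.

Mod squares: a ≡ -70, b ≡ 2145. Check v ∈ {∞, 2, 3, 5, 7, 11, 13, 17, 23, 31}.
v=31: a=31^0·(≡22), b=31^2·(≡15) mod 31; (22|31)=-1, (15|31)=-1; (−1)^{0·2·15}·(-1)^2·(-1)^0 = +1.
v=2: v_2(a)=11, v_2(b)=24; units ≡ 5, 1 (mod 8); ε·ε+αω+βω = 0·0+11·0+24·1 ≡ 0  ⇒  (a,b)_2 = +1.
v=3: a=3^-2·(≡2), b=3^3·(≡1) mod 3; (2|3)=-1, (1|3)=+1; (−1)^{-2·3·1}·(-1)^3·(+1)^-2 = -1.
v=23: a=23^-4·(≡7), b=23^-6·(≡6) mod 23; (7|23)=-1, (6|23)=+1; (−1)^{-4·-6·11}·(-1)^-6·(+1)^-4 = +1.
v=5: a=5^-1·(≡1), b=5^-3·(≡4) mod 5; (1|5)=+1, (4|5)=+1; (−1)^{-1·-3·2}·(+1)^-3·(+1)^-1 = +1.
v=11: a=11^2·(≡6), b=11^3·(≡10) mod 11; (6|11)=-1, (10|11)=-1; (−1)^{2·3·5}·(-1)^3·(-1)^2 = -1.
v=∞: -70 < 0 and 2145 > 0  ⇒  (a,b)_∞ = +1.
v=17: a=17^6·(≡1), b=17^6·(≡12) mod 17; (1|17)=+1, (12|17)=-1; (−1)^{6·6·8}·(+1)^6·(-1)^6 = +1.
v=7: a=7^1·(≡1), b=7^0·(≡5) mod 7; (1|7)=+1, (5|7)=-1; (−1)^{1·0·3}·(+1)^0·(-1)^1 = -1.
v=13: a=13^2·(≡5), b=13^3·(≡1) mod 13; (5|13)=-1, (1|13)=+1; (−1)^{2·3·6}·(-1)^3·(+1)^2 = -1.
(-70, 2145 / ℚ) ramifies at {3, 7, 11, 13}: a division algebra.

[3, 7, 11, 13]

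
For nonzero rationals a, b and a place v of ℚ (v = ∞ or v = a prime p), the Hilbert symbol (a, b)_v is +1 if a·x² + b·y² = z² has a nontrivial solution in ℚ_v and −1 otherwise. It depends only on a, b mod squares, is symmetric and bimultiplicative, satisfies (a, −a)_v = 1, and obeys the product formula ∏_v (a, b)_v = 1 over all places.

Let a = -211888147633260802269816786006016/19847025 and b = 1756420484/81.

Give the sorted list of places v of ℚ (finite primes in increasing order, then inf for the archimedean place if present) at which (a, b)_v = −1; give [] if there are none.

Mod squares: a ≡ -32398651, b ≡ 8961329. Check v ∈ {∞, 2, 3, 5, 7, 11, 13, 17, 23, 41, 43, 47}.
v=3: a=3^-8·(≡2), b=3^-4·(≡2) mod 3; (2|3)=-1, (2|3)=-1; (−1)^{-8·-4·1}·(-1)^-4·(-1)^-8 = +1.
v=17: a=17^3·(≡8), b=17^1·(≡2) mod 17; (8|17)=+1, (2|17)=+1; (−1)^{3·1·8}·(+1)^1·(+1)^3 = +1.
v=13: a=13^4·(≡9), b=13^1·(≡7) mod 13; (9|13)=+1, (7|13)=-1; (−1)^{4·1·6}·(+1)^1·(-1)^4 = +1.
v=5: a=5^-2·(≡4), b=5^0·(≡4) mod 5; (4|5)=+1, (4|5)=+1; (−1)^{-2·0·2}·(+1)^0·(+1)^-2 = +1.
v=7: a=7^6·(≡1), b=7^2·(≡6) mod 7; (1|7)=+1, (6|7)=-1; (−1)^{6·2·3}·(+1)^2·(-1)^6 = +1.
v=43: a=43^3·(≡3), b=43^1·(≡9) mod 43; (3|43)=-1, (9|43)=+1; (−1)^{3·1·21}·(-1)^1·(+1)^3 = +1.
v=11: a=11^-2·(≡1), b=11^0·(≡4) mod 11; (1|11)=+1, (4|11)=+1; (−1)^{-2·0·5}·(+1)^0·(+1)^-2 = +1.
v=47: a=47^1·(≡7), b=47^0·(≡34) mod 47; (7|47)=+1, (34|47)=+1; (−1)^{1·0·23}·(+1)^0·(+1)^1 = +1.
v=41: a=41^3·(≡39), b=41^1·(≡23) mod 41; (39|41)=+1, (23|41)=+1; (−1)^{3·1·20}·(+1)^1·(+1)^3 = +1.
v=2: v_2(a)=12, v_2(b)=2; units ≡ 5, 1 (mod 8); ε·ε+αω+βω = 0·0+12·0+2·1 ≡ 0  ⇒  (a,b)_2 = +1.
v=∞: -32398651 < 0 and 8961329 > 0  ⇒  (a,b)_∞ = +1.
v=23: a=23^3·(≡7), b=23^1·(≡3) mod 23; (7|23)=-1, (3|23)=+1; (−1)^{3·1·11}·(-1)^1·(+1)^3 = +1.
Ram(a, b) = ∅: the form -32398651·x² + 8961329·y² − z² is isotropic over every ℚ_v, so by Hasse–Minkowski it is isotropic over ℚ.

[]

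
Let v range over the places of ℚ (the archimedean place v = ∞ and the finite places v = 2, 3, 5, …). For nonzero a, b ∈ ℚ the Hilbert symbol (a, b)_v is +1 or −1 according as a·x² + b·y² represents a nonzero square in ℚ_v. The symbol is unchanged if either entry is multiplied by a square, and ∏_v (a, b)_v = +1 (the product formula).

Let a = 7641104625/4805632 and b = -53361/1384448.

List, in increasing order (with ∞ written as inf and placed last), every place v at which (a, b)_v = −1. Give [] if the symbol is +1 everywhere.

[2, 5, 7, 13]

(a, b) ≡ (5005, -2) mod (ℚ^×)²; places V = {2, 3, 5, 7, 11, 13, 19, ∞}.
(a,b)_11: α=3, u≡9; β=2, v≡1 (mod 11); (9|11)=+1, (1|11)=+1; sign (−1)^0·+1^2·+1^3 = +1.
(a,b)_∞: sgn(5005)=+, sgn(-2)=−, so +1.
(a,b)_7: α=1, u≡2; β=2, v≡5 (mod 7); (2|7)=+1, (5|7)=-1; sign (−1)^0·+1^2·-1^1 = -1.
(a,b)_5: α=3, u≡1; β=0, v≡3 (mod 5); (1|5)=+1, (3|5)=-1; sign (−1)^0·+1^0·-1^3 = -1.
(a,b)_3: α=8, u≡1; β=2, v≡1 (mod 3); (1|3)=+1, (1|3)=+1; sign (−1)^0·+1^2·+1^8 = +1.
(a,b)_19: α=-2, u≡10; β=0, v≡11 (mod 19); (10|19)=-1, (11|19)=+1; sign (−1)^0·-1^0·+1^-2 = +1.
(a,b)_13: α=-1, u≡7; β=-2, v≡2 (mod 13); (7|13)=-1, (2|13)=-1; sign (−1)^0·-1^-2·-1^-1 = -1.
(a,b)_2: α=-10, β=-13; u≡5, v≡7 (mod 8); ε(u)ε(v)=0·1, αω(v)=-10·0, βω(u)=-13·1; sum ≡ 1  ⇒  -1.
(5005, -2 / ℚ) ramifies at {2, 5, 7, 13}: a division algebra.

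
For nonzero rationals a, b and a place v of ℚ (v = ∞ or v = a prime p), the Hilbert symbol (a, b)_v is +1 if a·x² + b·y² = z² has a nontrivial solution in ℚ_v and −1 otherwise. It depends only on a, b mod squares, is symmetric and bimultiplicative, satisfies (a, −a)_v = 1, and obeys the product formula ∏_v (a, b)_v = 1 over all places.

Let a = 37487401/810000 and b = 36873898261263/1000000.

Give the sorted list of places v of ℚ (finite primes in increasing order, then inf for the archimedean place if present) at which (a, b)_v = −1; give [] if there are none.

[7, 23]

Mod squares: a ≡ 765049, b ≡ 7. Check v ∈ {∞, 2, 3, 5, 7, 23, 29, 31, 37}.
v=3: a=3^-4·(≡1), b=3^2·(≡1) mod 3; (1|3)=+1, (1|3)=+1; (−1)^{-4·2·1}·(+1)^2·(+1)^-4 = +1.
v=7: a=7^2·(≡6), b=7^1·(≡1) mod 7; (6|7)=-1, (1|7)=+1; (−1)^{2·1·3}·(-1)^1·(+1)^2 = -1.
v=23: a=23^1·(≡17), b=23^2·(≡21) mod 23; (17|23)=-1, (21|23)=-1; (−1)^{1·2·11}·(-1)^2·(-1)^1 = -1.
v=5: a=5^-4·(≡1), b=5^-6·(≡2) mod 5; (1|5)=+1, (2|5)=-1; (−1)^{-4·-6·2}·(+1)^-6·(-1)^-4 = +1.
v=2: v_2(a)=-4, v_2(b)=-6; units ≡ 1, 7 (mod 8); ε·ε+αω+βω = 0·1+-4·0+-6·0 ≡ 0  ⇒  (a,b)_2 = +1.
v=∞: 765049 > 0 and 7 > 0  ⇒  (a,b)_∞ = +1.
v=29: a=29^1·(≡23), b=29^2·(≡25) mod 29; (23|29)=+1, (25|29)=+1; (−1)^{1·2·14}·(+1)^2·(+1)^1 = +1.
v=37: a=37^1·(≡18), b=37^2·(≡11) mod 37; (18|37)=-1, (11|37)=+1; (−1)^{1·2·18}·(-1)^2·(+1)^1 = +1.
v=31: a=31^1·(≡23), b=31^2·(≡20) mod 31; (23|31)=-1, (20|31)=+1; (−1)^{1·2·15}·(-1)^2·(+1)^1 = +1.
Ram(765049, 7) = {7, 23}; no ℚ_7-point on the conic.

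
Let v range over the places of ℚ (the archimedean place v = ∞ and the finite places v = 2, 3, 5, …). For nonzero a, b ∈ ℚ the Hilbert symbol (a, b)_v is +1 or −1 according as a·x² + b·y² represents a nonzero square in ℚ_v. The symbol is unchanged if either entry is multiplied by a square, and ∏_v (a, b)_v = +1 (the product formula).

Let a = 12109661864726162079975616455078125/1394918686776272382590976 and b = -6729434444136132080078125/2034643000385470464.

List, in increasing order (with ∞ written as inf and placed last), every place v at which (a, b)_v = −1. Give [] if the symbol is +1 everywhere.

Mod squares: a ≡ 30, b ≡ -798. Check v ∈ {∞, 2, 3, 5, 7, 11, 19, 23, 37, 47}.
v=3: a=3^-15·(≡1), b=3^-11·(≡1) mod 3; (1|3)=+1, (1|3)=+1; (−1)^{-15·-11·1}·(+1)^-11·(+1)^-15 = -1.
v=23: a=23^-4·(≡22), b=23^-2·(≡7) mod 23; (22|23)=-1, (7|23)=-1; (−1)^{-4·-2·11}·(-1)^-2·(-1)^-4 = +1.
v=2: v_2(a)=-21, v_2(b)=-17; units ≡ 7, 1 (mod 8); ε·ε+αω+βω = 1·0+-21·0+-17·0 ≡ 0  ⇒  (a,b)_2 = +1.
v=∞: 30 > 0 and -798 < 0  ⇒  (a,b)_∞ = +1.
v=19: a=19^4·(≡17), b=19^3·(≡12) mod 19; (17|19)=+1, (12|19)=-1; (−1)^{4·3·9}·(+1)^3·(-1)^4 = +1.
v=37: a=37^-2·(≡21), b=37^-2·(≡4) mod 37; (21|37)=+1, (4|37)=+1; (−1)^{-2·-2·18}·(+1)^-2·(+1)^-2 = +1.
v=7: a=7^10·(≡1), b=7^7·(≡3) mod 7; (1|7)=+1, (3|7)=-1; (−1)^{10·7·3}·(+1)^7·(-1)^10 = +1.
v=5: a=5^15·(≡1), b=5^12·(≡2) mod 5; (1|5)=+1, (2|5)=-1; (−1)^{15·12·2}·(+1)^12·(-1)^15 = -1.
v=47: a=47^6·(≡45), b=47^4·(≡4) mod 47; (45|47)=-1, (4|47)=+1; (−1)^{6·4·23}·(-1)^4·(+1)^6 = +1.
v=11: a=11^-2·(≡10), b=11^-2·(≡5) mod 11; (10|11)=-1, (5|11)=+1; (−1)^{-2·-2·5}·(-1)^-2·(+1)^-2 = +1.
(30, -798 / ℚ) ramifies at {3, 5}: a division algebra.

[3, 5]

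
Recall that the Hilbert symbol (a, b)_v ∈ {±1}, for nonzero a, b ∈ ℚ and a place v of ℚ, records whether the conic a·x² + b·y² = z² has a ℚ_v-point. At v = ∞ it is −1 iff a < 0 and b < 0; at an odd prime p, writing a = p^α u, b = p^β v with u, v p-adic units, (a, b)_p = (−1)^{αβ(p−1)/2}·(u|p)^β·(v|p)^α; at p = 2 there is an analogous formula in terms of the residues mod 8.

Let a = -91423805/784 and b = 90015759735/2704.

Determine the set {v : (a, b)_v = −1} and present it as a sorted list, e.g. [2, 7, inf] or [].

Mod squares: a ≡ -49445, b ≡ 148335. Check v ∈ {∞, 2, 3, 5, 7, 11, 13, 19, 29, 31, 41, 43}.
v=7: a=7^-2·(≡5), b=7^0·(≡3) mod 7; (5|7)=-1, (3|7)=-1; (−1)^{-2·0·3}·(-1)^0·(-1)^-2 = +1.
v=41: a=41^0·(≡9), b=41^2·(≡29) mod 41; (9|41)=+1, (29|41)=-1; (−1)^{0·2·20}·(+1)^2·(-1)^0 = +1.
v=19: a=19^0·(≡3), b=19^2·(≡3) mod 19; (3|19)=-1, (3|19)=-1; (−1)^{0·2·9}·(-1)^2·(-1)^0 = +1.
v=3: a=3^0·(≡1), b=3^1·(≡2) mod 3; (1|3)=+1, (2|3)=-1; (−1)^{0·1·1}·(+1)^1·(-1)^0 = +1.
v=29: a=29^1·(≡16), b=29^1·(≡21) mod 29; (16|29)=+1, (21|29)=-1; (−1)^{1·1·14}·(+1)^1·(-1)^1 = -1.
v=2: v_2(a)=-4, v_2(b)=-4; units ≡ 3, 7 (mod 8); ε·ε+αω+βω = 1·1+-4·0+-4·1 ≡ 1  ⇒  (a,b)_2 = -1.
v=5: a=5^1·(≡1), b=5^1·(≡3) mod 5; (1|5)=+1, (3|5)=-1; (−1)^{1·1·2}·(+1)^1·(-1)^1 = -1.
v=31: a=31^1·(≡24), b=31^1·(≡3) mod 31; (24|31)=-1, (3|31)=-1; (−1)^{1·1·15}·(-1)^1·(-1)^1 = -1.
v=∞: -49445 < 0 and 148335 > 0  ⇒  (a,b)_∞ = +1.
v=11: a=11^1·(≡5), b=11^1·(≡2) mod 11; (5|11)=+1, (2|11)=-1; (−1)^{1·1·5}·(+1)^1·(-1)^1 = +1.
v=13: a=13^0·(≡2), b=13^-2·(≡6) mod 13; (2|13)=-1, (6|13)=-1; (−1)^{0·-2·6}·(-1)^-2·(-1)^0 = +1.
v=43: a=43^2·(≡22), b=43^0·(≡32) mod 43; (22|43)=-1, (32|43)=-1; (−1)^{2·0·21}·(-1)^0·(-1)^2 = +1.
Ram(-49445, 148335) = {2, 5, 29, 31}; no ℚ_2-point on the conic.

[2, 5, 29, 31]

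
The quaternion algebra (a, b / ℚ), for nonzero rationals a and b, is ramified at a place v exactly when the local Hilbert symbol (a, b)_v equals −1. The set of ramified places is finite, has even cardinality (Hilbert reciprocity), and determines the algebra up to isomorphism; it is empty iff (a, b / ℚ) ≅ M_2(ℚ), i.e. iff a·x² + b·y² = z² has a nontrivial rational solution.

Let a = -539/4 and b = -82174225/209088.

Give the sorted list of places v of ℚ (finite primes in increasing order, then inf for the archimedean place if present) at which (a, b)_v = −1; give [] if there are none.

(a, b) ≡ (-11, -3) mod (ℚ^×)²; places V = {2, 3, 5, 7, 11, 37, ∞}.
(a,b)_5: α=0, u≡4; β=2, v≡2 (mod 5); (4|5)=+1, (2|5)=-1; sign (−1)^0·+1^2·-1^0 = +1.
(a,b)_7: α=2, u≡6; β=4, v≡1 (mod 7); (6|7)=-1, (1|7)=+1; sign (−1)^0·-1^4·+1^2 = +1.
(a,b)_37: α=0, u≡4; β=2, v≡26 (mod 37); (4|37)=+1, (26|37)=+1; sign (−1)^0·+1^2·+1^0 = +1.
(a,b)_11: α=1, u≡7; β=-2, v≡10 (mod 11); (7|11)=-1, (10|11)=-1; sign (−1)^0·-1^-2·-1^1 = -1.
(a,b)_∞: sgn(-11)=−, sgn(-3)=−, so -1.
(a,b)_3: α=0, u≡1; β=-3, v≡2 (mod 3); (1|3)=+1, (2|3)=-1; sign (−1)^0·+1^-3·-1^0 = +1.
(a,b)_2: α=-2, β=-6; u≡5, v≡5 (mod 8); ε(u)ε(v)=0·0, αω(v)=-2·1, βω(u)=-6·1; sum ≡ 0  ⇒  +1.
(-11, -3 / ℚ) ramifies at {11, ∞}: a division algebra.

[11, inf]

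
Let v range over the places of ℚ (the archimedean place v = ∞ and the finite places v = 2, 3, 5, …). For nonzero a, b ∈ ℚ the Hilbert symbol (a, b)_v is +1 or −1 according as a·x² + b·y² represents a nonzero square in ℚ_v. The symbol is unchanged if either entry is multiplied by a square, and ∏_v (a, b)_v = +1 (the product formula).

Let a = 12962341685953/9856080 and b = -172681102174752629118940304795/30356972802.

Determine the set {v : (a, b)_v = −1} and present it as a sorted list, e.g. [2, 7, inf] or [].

(a, b) ≡ (17765, -248710) mod (ℚ^×)²; places V = {2, 3, 5, 7, 11, 13, 17, 19, ∞}.
(a,b)_17: α=5, u≡13; β=11, v≡10 (mod 17); (13|17)=+1, (10|17)=-1; sign (−1)^0·+1^11·-1^5 = -1.
(a,b)_3: α=-6, u≡2; β=-12, v≡2 (mod 3); (2|3)=-1, (2|3)=-1; sign (−1)^0·-1^-12·-1^-6 = +1.
(a,b)_∞: sgn(17765)=+, sgn(-248710)=−, so +1.
(a,b)_19: α=3, u≡6; β=7, v≡7 (mod 19); (6|19)=+1, (7|19)=+1; sign (−1)^1·+1^7·+1^3 = -1.
(a,b)_11: α=3, u≡9; β=5, v≡10 (mod 11); (9|11)=+1, (10|11)=-1; sign (−1)^1·+1^5·-1^3 = +1.
(a,b)_2: α=-4, β=-1; u≡5, v≡5 (mod 8); ε(u)ε(v)=0·0, αω(v)=-4·1, βω(u)=-1·1; sum ≡ 1  ⇒  -1.
(a,b)_5: α=-1, u≡3; β=1, v≡3 (mod 5); (3|5)=-1, (3|5)=-1; sign (−1)^0·-1^1·-1^-1 = +1.
(a,b)_7: α=0, u≡3; β=1, v≡1 (mod 7); (3|7)=-1, (1|7)=+1; sign (−1)^0·-1^1·+1^0 = -1.
(a,b)_13: α=-2, u≡5; β=-4, v≡5 (mod 13); (5|13)=-1, (5|13)=-1; sign (−1)^0·-1^-4·-1^-2 = +1.
|Ram(17765, -248710)| = 4, even; anisotropic at {2, 7, 17, 19}.

[2, 7, 17, 19]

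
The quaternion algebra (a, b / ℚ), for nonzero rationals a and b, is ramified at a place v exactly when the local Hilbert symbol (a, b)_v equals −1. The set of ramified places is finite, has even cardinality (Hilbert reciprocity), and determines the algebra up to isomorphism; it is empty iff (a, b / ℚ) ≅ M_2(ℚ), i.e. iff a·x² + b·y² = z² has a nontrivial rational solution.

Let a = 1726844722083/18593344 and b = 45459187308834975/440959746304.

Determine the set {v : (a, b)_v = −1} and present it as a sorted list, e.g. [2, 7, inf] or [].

Mod squares: a ≡ 19227, b ≡ 1479. Check v ∈ {∞, 2, 3, 5, 7, 11, 13, 17, 29}.
v=11: a=11^-2·(≡6), b=11^-4·(≡5) mod 11; (6|11)=-1, (5|11)=+1; (−1)^{-2·-4·5}·(-1)^-4·(+1)^-2 = +1.
v=29: a=29^1·(≡24), b=29^1·(≡28) mod 29; (24|29)=+1, (28|29)=+1; (−1)^{1·1·14}·(+1)^1·(+1)^1 = +1.
v=∞: 19227 > 0 and 1479 > 0  ⇒  (a,b)_∞ = +1.
v=3: a=3^13·(≡1), b=3^17·(≡1) mod 3; (1|3)=+1, (1|3)=+1; (−1)^{13·17·1}·(+1)^17·(+1)^13 = -1.
v=17: a=17^1·(≡16), b=17^1·(≡8) mod 17; (16|17)=+1, (8|17)=+1; (−1)^{1·1·8}·(+1)^1·(+1)^1 = +1.
v=2: v_2(a)=-6, v_2(b)=-8; units ≡ 3, 7 (mod 8); ε·ε+αω+βω = 1·1+-6·0+-8·1 ≡ 1  ⇒  (a,b)_2 = -1.
v=7: a=7^-4·(≡6), b=7^-6·(≡2) mod 7; (6|7)=-1, (2|7)=+1; (−1)^{-4·-6·3}·(-1)^-6·(+1)^-4 = +1.
v=5: a=5^0·(≡2), b=5^2·(≡1) mod 5; (2|5)=-1, (1|5)=+1; (−1)^{0·2·2}·(-1)^2·(+1)^0 = +1.
v=13: a=13^3·(≡12), b=13^4·(≡4) mod 13; (12|13)=+1, (4|13)=+1; (−1)^{3·4·6}·(+1)^4·(+1)^3 = +1.
Ram(19227, 1479) = {2, 3}; no ℚ_2-point on the conic.

[2, 3]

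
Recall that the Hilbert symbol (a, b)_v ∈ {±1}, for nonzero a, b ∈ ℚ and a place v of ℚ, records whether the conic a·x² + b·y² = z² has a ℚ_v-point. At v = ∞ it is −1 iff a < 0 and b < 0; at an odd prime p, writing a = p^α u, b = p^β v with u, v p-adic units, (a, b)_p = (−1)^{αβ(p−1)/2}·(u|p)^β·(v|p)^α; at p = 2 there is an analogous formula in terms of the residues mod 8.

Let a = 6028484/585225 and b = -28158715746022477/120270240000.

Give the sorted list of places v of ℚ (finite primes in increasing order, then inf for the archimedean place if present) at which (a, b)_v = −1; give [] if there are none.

(a, b) ≡ (2849, -253) mod (ℚ^×)²; places V = {2, 3, 5, 7, 11, 17, 23, 37, ∞}.
(a,b)_37: α=1, u≡4; β=2, v≡5 (mod 37); (4|37)=+1, (5|37)=-1; sign (−1)^0·+1^2·-1^1 = -1.
(a,b)_17: α=-2, u≡6; β=-4, v≡1 (mod 17); (6|17)=-1, (1|17)=+1; sign (−1)^0·-1^-4·+1^-2 = +1.
(a,b)_23: α=2, u≡15; β=5, v≡9 (mod 23); (15|23)=-1, (9|23)=+1; sign (−1)^0·-1^5·+1^2 = -1.
(a,b)_2: α=2, β=-8; u≡1, v≡3 (mod 8); ε(u)ε(v)=0·1, αω(v)=2·1, βω(u)=-8·0; sum ≡ 0  ⇒  +1.
(a,b)_3: α=-4, u≡2; β=-2, v≡2 (mod 3); (2|3)=-1, (2|3)=-1; sign (−1)^0·-1^-2·-1^-4 = +1.
(a,b)_∞: sgn(2849)=+, sgn(-253)=−, so +1.
(a,b)_11: α=1, u≡8; β=3, v≡2 (mod 11); (8|11)=-1, (2|11)=-1; sign (−1)^1·-1^3·-1^1 = -1.
(a,b)_5: α=-2, u≡1; β=-4, v≡2 (mod 5); (1|5)=+1, (2|5)=-1; sign (−1)^0·+1^-4·-1^-2 = +1.
(a,b)_7: α=1, u≡4; β=4, v≡5 (mod 7); (4|7)=+1, (5|7)=-1; sign (−1)^0·+1^4·-1^1 = -1.
Ram(2849, -253) = {7, 11, 23, 37}; no ℚ_7-point on the conic.

[7, 11, 23, 37]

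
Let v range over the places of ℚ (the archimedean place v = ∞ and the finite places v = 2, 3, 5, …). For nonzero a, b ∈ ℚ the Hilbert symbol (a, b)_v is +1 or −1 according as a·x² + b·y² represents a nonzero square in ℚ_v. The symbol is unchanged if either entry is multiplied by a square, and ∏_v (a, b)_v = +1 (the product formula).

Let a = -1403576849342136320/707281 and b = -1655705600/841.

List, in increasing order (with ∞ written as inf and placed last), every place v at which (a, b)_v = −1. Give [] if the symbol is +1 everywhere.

(a, b) ≡ (-5, -16169) mod (ℚ^×)²; places V = {2, 5, 19, 23, 29, 37, ∞}.
(a,b)_29: α=-4, u≡13; β=-2, v≡13 (mod 29); (13|29)=+1, (13|29)=+1; sign (−1)^0·+1^-2·+1^-4 = +1.
(a,b)_19: α=2, u≡18; β=1, v≡11 (mod 19); (18|19)=-1, (11|19)=+1; sign (−1)^0·-1^1·+1^2 = -1.
(a,b)_23: α=2, u≡8; β=1, v≡19 (mod 23); (8|23)=+1, (19|23)=-1; sign (−1)^0·+1^1·-1^2 = +1.
(a,b)_37: α=2, u≡23; β=1, v≡26 (mod 37); (23|37)=-1, (26|37)=+1; sign (−1)^0·-1^1·+1^2 = -1.
(a,b)_2: α=30, β=12; u≡3, v≡7 (mod 8); ε(u)ε(v)=1·1, αω(v)=30·0, βω(u)=12·1; sum ≡ 1  ⇒  -1.
(a,b)_5: α=1, u≡1; β=2, v≡1 (mod 5); (1|5)=+1, (1|5)=+1; sign (−1)^0·+1^2·+1^1 = +1.
(a,b)_∞: sgn(-5)=−, sgn(-16169)=−, so -1.
|Ram(-5, -16169)| = 4, even; anisotropic at {2, 19, 37, ∞}.

[2, 19, 37, inf]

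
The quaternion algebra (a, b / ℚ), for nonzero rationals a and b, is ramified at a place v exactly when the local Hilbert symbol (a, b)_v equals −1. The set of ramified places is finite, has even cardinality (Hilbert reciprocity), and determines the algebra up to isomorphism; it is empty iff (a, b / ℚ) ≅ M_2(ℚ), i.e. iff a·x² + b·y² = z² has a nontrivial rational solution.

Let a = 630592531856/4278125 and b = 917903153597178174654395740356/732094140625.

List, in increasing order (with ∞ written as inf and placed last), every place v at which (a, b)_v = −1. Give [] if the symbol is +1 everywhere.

[19, 31]

Mod squares: a ≡ 85405, b ≡ 17081. Check v ∈ {∞, 2, 3, 5, 7, 19, 29, 31, 37}.
v=19: a=19^1·(≡17), b=19^3·(≡9) mod 19; (17|19)=+1, (9|19)=+1; (−1)^{1·3·9}·(+1)^3·(+1)^1 = -1.
v=5: a=5^-5·(≡4), b=5^-8·(≡1) mod 5; (4|5)=+1, (1|5)=+1; (−1)^{-5·-8·2}·(+1)^-8·(+1)^-5 = +1.
v=3: a=3^0·(≡1), b=3^2·(≡2) mod 3; (1|3)=+1, (2|3)=-1; (−1)^{0·2·1}·(+1)^2·(-1)^0 = +1.
v=31: a=31^3·(≡13), b=31^9·(≡11) mod 31; (13|31)=-1, (11|31)=-1; (−1)^{3·9·15}·(-1)^9·(-1)^3 = -1.
v=7: a=7^4·(≡5), b=7^8·(≡1) mod 7; (5|7)=-1, (1|7)=+1; (−1)^{4·8·3}·(-1)^8·(+1)^4 = +1.
v=29: a=29^1·(≡16), b=29^3·(≡7) mod 29; (16|29)=+1, (7|29)=+1; (−1)^{1·3·14}·(+1)^3·(+1)^1 = +1.
v=2: v_2(a)=4, v_2(b)=2; units ≡ 5, 1 (mod 8); ε·ε+αω+βω = 0·0+4·0+2·1 ≡ 0  ⇒  (a,b)_2 = +1.
v=37: a=37^-2·(≡12), b=37^-4·(≡23) mod 37; (12|37)=+1, (23|37)=-1; (−1)^{-2·-4·18}·(+1)^-4·(-1)^-2 = +1.
v=∞: 85405 > 0 and 17081 > 0  ⇒  (a,b)_∞ = +1.
Ram(85405, 17081) = {19, 31}; no ℚ_19-point on the conic.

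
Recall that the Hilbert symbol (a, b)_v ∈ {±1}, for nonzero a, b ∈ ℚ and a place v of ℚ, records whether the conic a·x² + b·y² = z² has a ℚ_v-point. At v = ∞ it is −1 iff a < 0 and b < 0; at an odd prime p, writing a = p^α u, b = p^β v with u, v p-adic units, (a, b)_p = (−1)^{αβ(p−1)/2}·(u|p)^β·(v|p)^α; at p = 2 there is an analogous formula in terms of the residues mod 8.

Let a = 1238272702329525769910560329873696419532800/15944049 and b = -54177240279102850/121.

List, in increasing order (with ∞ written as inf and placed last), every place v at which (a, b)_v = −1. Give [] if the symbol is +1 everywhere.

[2, 23]

(a, b) ≡ (210197, -16354) mod (ℚ^×)²; places V = {2, 3, 5, 7, 11, 13, 17, 19, 23, 37, ∞}.
(a,b)_11: α=-6, u≡4; β=-2, v≡3 (mod 11); (4|11)=+1, (3|11)=+1; sign (−1)^0·+1^-2·+1^-6 = +1.
(a,b)_13: α=3, u≡12; β=1, v≡4 (mod 13); (12|13)=+1, (4|13)=+1; sign (−1)^0·+1^1·+1^3 = +1.
(a,b)_2: α=12, β=1; u≡5, v≡7 (mod 8); ε(u)ε(v)=0·1, αω(v)=12·0, βω(u)=1·1; sum ≡ 1  ⇒  -1.
(a,b)_17: α=6, u≡13; β=3, v≡12 (mod 17); (13|17)=+1, (12|17)=-1; sign (−1)^0·+1^3·-1^6 = +1.
(a,b)_19: α=5, u≡17; β=2, v≡1 (mod 19); (17|19)=+1, (1|19)=+1; sign (−1)^0·+1^2·+1^5 = +1.
(a,b)_23: α=5, u≡1; β=2, v≡20 (mod 23); (1|23)=+1, (20|23)=-1; sign (−1)^0·+1^2·-1^5 = -1.
(a,b)_∞: sgn(210197)=+, sgn(-16354)=−, so +1.
(a,b)_5: α=2, u≡3; β=2, v≡1 (mod 5); (3|5)=-1, (1|5)=+1; sign (−1)^0·-1^2·+1^2 = +1.
(a,b)_3: α=-2, u≡2; β=0, v≡2 (mod 3); (2|3)=-1, (2|3)=-1; sign (−1)^0·-1^0·-1^-2 = +1.
(a,b)_37: α=3, u≡8; β=1, v≡15 (mod 37); (8|37)=-1, (15|37)=-1; sign (−1)^0·-1^1·-1^3 = +1.
(a,b)_7: α=10, u≡4; β=4, v≡5 (mod 7); (4|7)=+1, (5|7)=-1; sign (−1)^0·+1^4·-1^10 = +1.
Ram(210197, -16354) = {2, 23}; no ℚ_2-point on the conic.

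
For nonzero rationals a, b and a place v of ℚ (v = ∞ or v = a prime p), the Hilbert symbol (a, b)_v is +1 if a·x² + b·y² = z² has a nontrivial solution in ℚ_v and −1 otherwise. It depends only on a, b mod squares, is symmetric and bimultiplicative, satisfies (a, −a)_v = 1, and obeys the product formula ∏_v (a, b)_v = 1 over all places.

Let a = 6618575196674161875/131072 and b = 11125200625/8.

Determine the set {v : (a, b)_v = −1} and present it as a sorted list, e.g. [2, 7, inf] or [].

[2, 11, 19, 23]

Mod squares: a ≡ 22, b ≡ 67298. Check v ∈ {∞, 2, 3, 5, 7, 11, 19, 23}.
v=5: a=5^4·(≡2), b=5^4·(≡2) mod 5; (2|5)=-1, (2|5)=-1; (−1)^{4·4·2}·(-1)^4·(-1)^4 = +1.
v=2: v_2(a)=-17, v_2(b)=-3; units ≡ 3, 1 (mod 8); ε·ε+αω+βω = 1·0+-17·0+-3·1 ≡ 1  ⇒  (a,b)_2 = -1.
v=∞: 22 > 0 and 67298 > 0  ⇒  (a,b)_∞ = +1.
v=11: a=11^1·(≡6), b=11^1·(≡8) mod 11; (6|11)=-1, (8|11)=-1; (−1)^{1·1·5}·(-1)^1·(-1)^1 = -1.
v=7: a=7^6·(≡1), b=7^1·(≡5) mod 7; (1|7)=+1, (5|7)=-1; (−1)^{6·1·3}·(+1)^1·(-1)^6 = +1.
v=23: a=23^4·(≡22), b=23^3·(≡7) mod 23; (22|23)=-1, (7|23)=-1; (−1)^{4·3·11}·(-1)^3·(-1)^4 = -1.
v=3: a=3^4·(≡1), b=3^0·(≡2) mod 3; (1|3)=+1, (2|3)=-1; (−1)^{4·0·1}·(+1)^0·(-1)^4 = +1.
v=19: a=19^2·(≡15), b=19^1·(≡3) mod 19; (15|19)=-1, (3|19)=-1; (−1)^{2·1·9}·(-1)^1·(-1)^2 = -1.
Ram(22, 67298) = {2, 11, 19, 23}; no ℚ_2-point on the conic.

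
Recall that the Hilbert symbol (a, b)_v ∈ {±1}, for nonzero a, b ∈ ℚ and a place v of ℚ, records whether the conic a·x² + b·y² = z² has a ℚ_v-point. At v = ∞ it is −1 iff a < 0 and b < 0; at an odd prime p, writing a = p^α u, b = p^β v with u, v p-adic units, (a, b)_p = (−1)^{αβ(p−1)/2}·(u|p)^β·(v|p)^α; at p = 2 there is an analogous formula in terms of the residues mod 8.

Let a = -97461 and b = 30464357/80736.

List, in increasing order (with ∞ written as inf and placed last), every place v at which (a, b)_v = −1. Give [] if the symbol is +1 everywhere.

[7, 11, 13, 17]

Mod squares: a ≡ -221, b ≡ 462. Check v ∈ {∞, 2, 3, 7, 11, 13, 17, 29, 37}.
v=2: v_2(a)=0, v_2(b)=-5; units ≡ 3, 7 (mod 8); ε·ε+αω+βω = 1·1+0·0+-5·1 ≡ 0  ⇒  (a,b)_2 = +1.
v=37: a=37^0·(≡34), b=37^2·(≡8) mod 37; (34|37)=+1, (8|37)=-1; (−1)^{0·2·18}·(+1)^2·(-1)^0 = +1.
v=11: a=11^0·(≡10), b=11^1·(≡4) mod 11; (10|11)=-1, (4|11)=+1; (−1)^{0·1·5}·(-1)^1·(+1)^0 = -1.
v=13: a=13^1·(≡4), b=13^0·(≡11) mod 13; (4|13)=+1, (11|13)=-1; (−1)^{1·0·6}·(+1)^0·(-1)^1 = -1.
v=3: a=3^2·(≡1), b=3^-1·(≡1) mod 3; (1|3)=+1, (1|3)=+1; (−1)^{2·-1·1}·(+1)^-1·(+1)^2 = +1.
v=7: a=7^2·(≡6), b=7^1·(≡5) mod 7; (6|7)=-1, (5|7)=-1; (−1)^{2·1·3}·(-1)^1·(-1)^2 = -1.
v=∞: -221 < 0 and 462 > 0  ⇒  (a,b)_∞ = +1.
v=17: a=17^1·(≡13), b=17^2·(≡10) mod 17; (13|17)=+1, (10|17)=-1; (−1)^{1·2·8}·(+1)^2·(-1)^1 = -1.
v=29: a=29^0·(≡8), b=29^-2·(≡26) mod 29; (8|29)=-1, (26|29)=-1; (−1)^{0·-2·14}·(-1)^-2·(-1)^0 = +1.
Ram(-221, 462) = {7, 11, 13, 17}; no ℚ_7-point on the conic.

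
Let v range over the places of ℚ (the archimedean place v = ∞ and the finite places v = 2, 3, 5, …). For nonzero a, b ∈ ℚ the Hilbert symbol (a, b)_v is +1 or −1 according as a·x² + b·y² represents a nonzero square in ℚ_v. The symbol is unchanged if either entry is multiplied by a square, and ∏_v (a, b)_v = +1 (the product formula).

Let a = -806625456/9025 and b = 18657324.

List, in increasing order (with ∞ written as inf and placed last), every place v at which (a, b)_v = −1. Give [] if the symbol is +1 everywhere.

(a, b) ≡ (-1028859, 518259) mod (ℚ^×)²; places V = {2, 3, 5, 7, 13, 19, 23, 29, 31, 37, ∞}.
(a,b)_31: α=1, u≡27; β=0, v≡5 (mod 31); (27|31)=-1, (5|31)=+1; sign (−1)^0·-1^0·+1^1 = +1.
(a,b)_13: α=1, u≡10; β=0, v≡10 (mod 13); (10|13)=+1, (10|13)=+1; sign (−1)^0·+1^0·+1^1 = +1.
(a,b)_5: α=-2, u≡4; β=0, v≡4 (mod 5); (4|5)=+1, (4|5)=+1; sign (−1)^0·+1^0·+1^-2 = +1.
(a,b)_2: α=4, β=2; u≡5, v≡3 (mod 8); ε(u)ε(v)=0·1, αω(v)=4·1, βω(u)=2·1; sum ≡ 0  ⇒  +1.
(a,b)_∞: sgn(-1028859)=−, sgn(518259)=+, so +1.
(a,b)_19: α=-2, u≡2; β=0, v≡8 (mod 19); (2|19)=-1, (8|19)=-1; sign (−1)^0·-1^0·-1^-2 = +1.
(a,b)_23: α=1, u≡3; β=1, v≡1 (mod 23); (3|23)=+1, (1|23)=+1; sign (−1)^1·+1^1·+1^1 = -1.
(a,b)_37: α=1, u≡22; β=1, v≡16 (mod 37); (22|37)=-1, (16|37)=+1; sign (−1)^0·-1^1·+1^1 = -1.
(a,b)_7: α=2, u≡1; β=1, v≡5 (mod 7); (1|7)=+1, (5|7)=-1; sign (−1)^0·+1^1·-1^2 = +1.
(a,b)_3: α=1, u≡1; β=3, v≡1 (mod 3); (1|3)=+1, (1|3)=+1; sign (−1)^1·+1^3·+1^1 = -1.
(a,b)_29: α=0, u≡15; β=1, v≡20 (mod 29); (15|29)=-1, (20|29)=+1; sign (−1)^0·-1^1·+1^0 = -1.
|Ram(-1028859, 518259)| = 4, even; anisotropic at {3, 23, 29, 37}.

[3, 23, 29, 37]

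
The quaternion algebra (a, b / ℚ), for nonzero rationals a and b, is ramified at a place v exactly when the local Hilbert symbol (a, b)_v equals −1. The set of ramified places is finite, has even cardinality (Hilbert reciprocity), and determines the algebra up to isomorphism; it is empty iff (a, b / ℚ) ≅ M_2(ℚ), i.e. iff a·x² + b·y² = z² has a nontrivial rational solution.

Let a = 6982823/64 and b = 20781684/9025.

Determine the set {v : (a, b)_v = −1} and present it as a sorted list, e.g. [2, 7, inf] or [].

[17, 23]

Mod squares: a ≡ 23, b ≡ 1309. Check v ∈ {∞, 2, 3, 5, 7, 11, 17, 19, 23, 29}.
v=5: a=5^0·(≡2), b=5^-2·(≡4) mod 5; (2|5)=-1, (4|5)=+1; (−1)^{0·-2·2}·(-1)^-2·(+1)^0 = +1.
v=∞: 23 > 0 and 1309 > 0  ⇒  (a,b)_∞ = +1.
v=11: a=11^0·(≡5), b=11^1·(≡1) mod 11; (5|11)=+1, (1|11)=+1; (−1)^{0·1·5}·(+1)^1·(+1)^0 = +1.
v=17: a=17^0·(≡3), b=17^1·(≡9) mod 17; (3|17)=-1, (9|17)=+1; (−1)^{0·1·8}·(-1)^1·(+1)^0 = -1.
v=7: a=7^0·(≡1), b=7^3·(≡5) mod 7; (1|7)=+1, (5|7)=-1; (−1)^{0·3·3}·(+1)^3·(-1)^0 = +1.
v=2: v_2(a)=-6, v_2(b)=2; units ≡ 7, 5 (mod 8); ε·ε+αω+βω = 1·0+-6·1+2·0 ≡ 0  ⇒  (a,b)_2 = +1.
v=3: a=3^0·(≡2), b=3^4·(≡1) mod 3; (2|3)=-1, (1|3)=+1; (−1)^{0·4·1}·(-1)^4·(+1)^0 = +1.
v=19: a=19^2·(≡11), b=19^-2·(≡9) mod 19; (11|19)=+1, (9|19)=+1; (−1)^{2·-2·9}·(+1)^-2·(+1)^2 = +1.
v=29: a=29^2·(≡16), b=29^0·(≡28) mod 29; (16|29)=+1, (28|29)=+1; (−1)^{2·0·14}·(+1)^0·(+1)^2 = +1.
v=23: a=23^1·(≡9), b=23^0·(≡14) mod 23; (9|23)=+1, (14|23)=-1; (−1)^{1·0·11}·(+1)^0·(-1)^1 = -1.
(23, 1309 / ℚ) ramifies at {17, 23}: a division algebra.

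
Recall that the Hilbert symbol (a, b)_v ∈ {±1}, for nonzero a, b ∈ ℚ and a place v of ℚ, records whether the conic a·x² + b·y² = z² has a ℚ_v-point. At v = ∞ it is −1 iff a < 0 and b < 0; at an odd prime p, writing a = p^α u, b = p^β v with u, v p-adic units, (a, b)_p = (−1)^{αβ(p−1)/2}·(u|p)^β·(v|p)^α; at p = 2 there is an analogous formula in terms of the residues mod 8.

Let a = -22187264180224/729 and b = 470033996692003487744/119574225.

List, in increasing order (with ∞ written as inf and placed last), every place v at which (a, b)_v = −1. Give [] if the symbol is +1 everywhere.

[2, 17]

Mod squares: a ≡ -286, b ≡ 221. Check v ∈ {∞, 2, 3, 5, 7, 11, 13, 17}.
v=17: a=17^2·(≡10), b=17^5·(≡1) mod 17; (10|17)=-1, (1|17)=+1; (−1)^{2·5·8}·(-1)^5·(+1)^2 = -1.
v=7: a=7^0·(≡4), b=7^2·(≡2) mod 7; (4|7)=+1, (2|7)=+1; (−1)^{0·2·3}·(+1)^2·(+1)^0 = +1.
v=3: a=3^-6·(≡2), b=3^-14·(≡2) mod 3; (2|3)=-1, (2|3)=-1; (−1)^{-6·-14·1}·(-1)^-14·(-1)^-6 = +1.
v=∞: -286 < 0 and 221 > 0  ⇒  (a,b)_∞ = +1.
v=2: v_2(a)=29, v_2(b)=32; units ≡ 1, 5 (mod 8); ε·ε+αω+βω = 0·0+29·1+32·0 ≡ 1  ⇒  (a,b)_2 = -1.
v=13: a=13^1·(≡10), b=13^1·(≡3) mod 13; (10|13)=+1, (3|13)=+1; (−1)^{1·1·6}·(+1)^1·(+1)^1 = +1.
v=5: a=5^0·(≡4), b=5^-2·(≡1) mod 5; (4|5)=+1, (1|5)=+1; (−1)^{0·-2·2}·(+1)^-2·(+1)^0 = +1.
v=11: a=11^1·(≡10), b=11^2·(≡4) mod 11; (10|11)=-1, (4|11)=+1; (−1)^{1·2·5}·(-1)^2·(+1)^1 = +1.
Ram(-286, 221) = {2, 17}; no ℚ_2-point on the conic.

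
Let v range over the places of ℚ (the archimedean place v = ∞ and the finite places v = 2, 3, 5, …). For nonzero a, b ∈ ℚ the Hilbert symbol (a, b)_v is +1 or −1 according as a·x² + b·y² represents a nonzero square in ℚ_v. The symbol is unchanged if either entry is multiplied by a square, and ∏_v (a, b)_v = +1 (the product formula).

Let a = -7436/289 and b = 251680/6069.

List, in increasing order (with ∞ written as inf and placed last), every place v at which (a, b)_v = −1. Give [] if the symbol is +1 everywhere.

[2, 7, 11, 13]

(a, b) ≡ (-11, 2730) mod (ℚ^×)²; places V = {2, 3, 5, 7, 11, 13, 17, ∞}.
(a,b)_13: α=2, u≡7; β=1, v≡5 (mod 13); (7|13)=-1, (5|13)=-1; sign (−1)^0·-1^1·-1^2 = -1.
(a,b)_3: α=0, u≡1; β=-1, v≡1 (mod 3); (1|3)=+1, (1|3)=+1; sign (−1)^0·+1^-1·+1^0 = +1.
(a,b)_7: α=0, u≡6; β=-1, v≡5 (mod 7); (6|7)=-1, (5|7)=-1; sign (−1)^0·-1^-1·-1^0 = -1.
(a,b)_∞: sgn(-11)=−, sgn(2730)=+, so +1.
(a,b)_5: α=0, u≡1; β=1, v≡4 (mod 5); (1|5)=+1, (4|5)=+1; sign (−1)^0·+1^1·+1^0 = +1.
(a,b)_17: α=-2, u≡10; β=-2, v≡3 (mod 17); (10|17)=-1, (3|17)=-1; sign (−1)^0·-1^-2·-1^-2 = +1.
(a,b)_2: α=2, β=5; u≡5, v≡5 (mod 8); ε(u)ε(v)=0·0, αω(v)=2·1, βω(u)=5·1; sum ≡ 1  ⇒  -1.
(a,b)_11: α=1, u≡2; β=2, v≡7 (mod 11); (2|11)=-1, (7|11)=-1; sign (−1)^0·-1^2·-1^1 = -1.
|Ram(-11, 2730)| = 4, even; anisotropic at {2, 7, 11, 13}.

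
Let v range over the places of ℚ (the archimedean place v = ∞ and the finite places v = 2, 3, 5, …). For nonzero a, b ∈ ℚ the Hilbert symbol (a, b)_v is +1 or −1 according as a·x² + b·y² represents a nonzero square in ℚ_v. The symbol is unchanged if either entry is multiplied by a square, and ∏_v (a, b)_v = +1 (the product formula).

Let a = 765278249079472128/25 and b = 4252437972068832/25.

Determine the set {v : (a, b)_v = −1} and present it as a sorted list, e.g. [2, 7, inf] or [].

Mod squares: a ≡ 10127, b ≡ 344318. Check v ∈ {∞, 2, 3, 5, 7, 11, 13, 17, 19, 41}.
v=41: a=41^1·(≡37), b=41^1·(≡17) mod 41; (37|41)=+1, (17|41)=-1; (−1)^{1·1·20}·(+1)^1·(-1)^1 = -1.
v=19: a=19^1·(≡7), b=19^1·(≡12) mod 19; (7|19)=+1, (12|19)=-1; (−1)^{1·1·9}·(+1)^1·(-1)^1 = +1.
v=7: a=7^6·(≡6), b=7^6·(≡2) mod 7; (6|7)=-1, (2|7)=+1; (−1)^{6·6·3}·(-1)^6·(+1)^6 = +1.
v=13: a=13^1·(≡3), b=13^1·(≡5) mod 13; (3|13)=+1, (5|13)=-1; (−1)^{1·1·6}·(+1)^1·(-1)^1 = -1.
v=∞: 10127 > 0 and 344318 > 0  ⇒  (a,b)_∞ = +1.
v=17: a=17^0·(≡11), b=17^1·(≡10) mod 17; (11|17)=-1, (10|17)=-1; (−1)^{0·1·8}·(-1)^1·(-1)^0 = -1.
v=2: v_2(a)=16, v_2(b)=5; units ≡ 7, 7 (mod 8); ε·ε+αω+βω = 1·1+16·0+5·0 ≡ 1  ⇒  (a,b)_2 = -1.
v=3: a=3^4·(≡2), b=3^8·(≡2) mod 3; (2|3)=-1, (2|3)=-1; (−1)^{4·8·1}·(-1)^8·(-1)^4 = +1.
v=11: a=11^2·(≡6), b=11^0·(≡6) mod 11; (6|11)=-1, (6|11)=-1; (−1)^{2·0·5}·(-1)^0·(-1)^2 = +1.
v=5: a=5^-2·(≡3), b=5^-2·(≡2) mod 5; (3|5)=-1, (2|5)=-1; (−1)^{-2·-2·2}·(-1)^-2·(-1)^-2 = +1.
(10127, 344318 / ℚ) ramifies at {2, 13, 17, 41}: a division algebra.

[2, 13, 17, 41]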